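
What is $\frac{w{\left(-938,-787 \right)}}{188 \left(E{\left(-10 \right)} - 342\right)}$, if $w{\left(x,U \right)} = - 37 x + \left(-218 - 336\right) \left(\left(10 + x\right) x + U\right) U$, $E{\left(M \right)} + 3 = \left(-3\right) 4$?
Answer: $- \frac{94794366838}{16779} \approx -5.6496 \cdot 10^{6}$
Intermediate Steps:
$E{\left(M \right)} = -15$ ($E{\left(M \right)} = -3 - 12 = -15$)
$w{\left(x,U \right)} = - 37 x + U \left(- 554 U - 554 x \left(10 + x\right)\right)$ ($w{\left(x,U \right)} = - 37 x + - 554 \left(x \left(10 + x\right) + U\right) U = - 37 x + - 554 \left(U + x \left(10 + x\right)\right) U = - 37 x + \left(- 554 U - 554 x \left(10 + x\right)\right) U = - 37 x + U \left(- 554 U - 554 x \left(10 + x\right)\right)$)
$\frac{w{\left(-938,-787 \right)}}{188 \left(E{\left(-10 \right)} - 342\right)} = \frac{- 554 \left(-787\right)^{2} - -34706 - \left(-4359980\right) \left(-938\right) - - 435998 \left(-938\right)^{2}}{188 \left(-15 - 342\right)} = \frac{\left(-554\right) 619369 + 34706 - 4089661240 - \left(-435998\right) 879844}{188 \left(-357\right)} = \frac{-343130426 + 34706 - 4089661240 + 383610224312}{-67116} = 379177467352 \left(- \frac{1}{67116}\right) = - \frac{94794366838}{16779}$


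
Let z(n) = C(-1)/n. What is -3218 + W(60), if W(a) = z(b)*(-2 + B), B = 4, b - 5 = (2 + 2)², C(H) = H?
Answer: -67580/21 ≈ -3218.1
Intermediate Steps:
b = 21 (b = 5 + (2 + 2)² = 5 + 4² = 5 + 16 = 21)
z(n) = -1/n
W(a) = -2/21 (W(a) = (-1/21)*(-2 + 4) = -1*1/21*2 = -1/21*2 = -2/21)
-3218 + W(60) = -3218 - 2/21 = -67580/21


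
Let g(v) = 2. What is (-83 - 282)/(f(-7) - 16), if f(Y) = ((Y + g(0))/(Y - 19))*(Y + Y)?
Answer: 4745/243 ≈ 19.527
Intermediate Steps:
f(Y) = 2*Y*(2 + Y)/(-19 + Y) (f(Y) = ((Y + 2)/(Y - 19))*(Y + Y) = ((2 + Y)/(-19 + Y))*(2*Y) = 2*Y*(2 + Y)/(-19 + Y))
(-83 - 282)/(f(-7) - 16) = (-83 - 282)/(2*(-7)*(2 - 7)/(-19 - 7) - 16) = -365/(2*(-7)*(-5)/(-26) - 16) = -365/(2*(-7)*(-1/26)*(-5) - 16) = -365/(-35/13 - 16) = -365/(-243/13) = -365*(-13/243) = 4745/243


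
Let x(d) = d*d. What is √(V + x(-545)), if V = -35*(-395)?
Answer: 5*√12434 ≈ 557.54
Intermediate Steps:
x(d) = d²
V = 13825
√(V + x(-545)) = √(13825 + (-545)²) = √(13825 + 297025) = √310850 = 5*√12434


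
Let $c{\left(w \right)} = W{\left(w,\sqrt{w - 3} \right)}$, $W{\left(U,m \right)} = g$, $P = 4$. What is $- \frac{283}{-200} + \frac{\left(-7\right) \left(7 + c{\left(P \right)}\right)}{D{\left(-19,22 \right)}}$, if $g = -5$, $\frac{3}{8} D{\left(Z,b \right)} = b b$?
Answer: $\frac{67961}{48400} \approx 1.4042$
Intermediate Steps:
$D{\left(Z,b \right)} = \frac{8 b^{2}}{3}$ ($D{\left(Z,b \right)} = \frac{8 b b}{3} = \frac{8 b^{2}}{3}$)
$W{\left(U,m \right)} = -5$
$c{\left(w \right)} = -5$
$- \frac{283}{-200} + \frac{\left(-7\right) \left(7 + c{\left(P \right)}\right)}{D{\left(-19,22 \right)}} = - \frac{283}{-200} + \frac{\left(-7\right) \left(7 - 5\right)}{\frac{8}{3} \cdot 22^{2}} = \left(-283\right) \left(- \frac{1}{200}\right) + \frac{\left(-7\right) 2}{\frac{8}{3} \cdot 484} = \frac{283}{200} - \frac{14}{\frac{3872}{3}} = \frac{283}{200} - \frac{21}{1936} = \frac{67961}{48400}$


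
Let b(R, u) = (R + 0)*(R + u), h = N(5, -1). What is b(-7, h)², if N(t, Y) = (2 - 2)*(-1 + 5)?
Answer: 2401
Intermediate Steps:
N(t, Y) = 0 (N(t, Y) = 0*4 = 0)
h = 0
b(R, u) = R*(R + u)
b(-7, h)² = (-7*(-7 + 0))² = (-7*(-7))² = 49² = 2401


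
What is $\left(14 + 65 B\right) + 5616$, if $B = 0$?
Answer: $5630$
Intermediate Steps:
$\left(14 + 65 B\right) + 5616 = \left(14 + 65 \cdot 0\right) + 5616 = \left(14 + 0\right) + 5616 = 14 + 5616 = 5630$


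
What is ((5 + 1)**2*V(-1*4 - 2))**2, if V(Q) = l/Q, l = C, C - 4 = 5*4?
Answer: 20736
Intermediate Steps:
C = 24 (C = 4 + 5*4 = 4 + 20 = 24)
l = 24
V(Q) = 24/Q
((5 + 1)**2*V(-1*4 - 2))**2 = ((5 + 1)**2*(24/(-1*4 - 2)))**2 = (6**2*(24/(-4 - 2)))**2 = (36*(24/(-6)))**2 = (36*(24*(-1/6)))**2 = (36*(-4))**2 = (-144)**2 = 20736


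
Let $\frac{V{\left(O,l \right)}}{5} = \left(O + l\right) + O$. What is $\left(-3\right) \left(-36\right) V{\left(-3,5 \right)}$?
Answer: $-540$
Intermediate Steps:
$V{\left(O,l \right)} = 5 l + 10 O$ ($V{\left(O,l \right)} = 5 \left(\left(O + l\right) + O\right) = 5 \left(l + 2 O\right) = 5 l + 10 O$)
$\left(-3\right) \left(-36\right) V{\left(-3,5 \right)} = \left(-3\right) \left(-36\right) \left(5 \cdot 5 + 10 \left(-3\right)\right) = 108 \left(25 - 30\right) = 108 \left(-5\right) = -540$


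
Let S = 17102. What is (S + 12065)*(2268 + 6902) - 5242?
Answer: 267456148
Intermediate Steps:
(S + 12065)*(2268 + 6902) - 5242 = (17102 + 12065)*(2268 + 6902) - 5242 = 29167*9170 - 5242 = 267461390 - 5242 = 267456148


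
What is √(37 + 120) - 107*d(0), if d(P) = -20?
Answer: 2140 + √157 ≈ 2152.5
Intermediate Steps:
√(37 + 120) - 107*d(0) = √(37 + 120) - 107*(-20) = √157 + 2140 = 2140 + √157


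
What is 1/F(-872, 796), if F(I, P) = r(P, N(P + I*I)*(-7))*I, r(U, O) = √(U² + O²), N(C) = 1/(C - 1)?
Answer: -761179*√367112972913498305/320122512380570521960 ≈ -1.4407e-6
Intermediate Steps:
N(C) = 1/(-1 + C)
r(U, O) = √(O² + U²)
F(I, P) = I*√(P² + 49/(-1 + P + I²)²) (F(I, P) = √((-7/(-1 + (P + I*I)))² + P²)*I = √((-7/(-1 + (P + I²)))² + P²)*I = √((-7/(-1 + P + I²))² + P²)*I = √(49/(-1 + P + I²)² + P²)*I = √(P² + 49/(-1 + P + I²)²)*I = I*√(P² + 49/(-1 + P + I²)²))
1/F(-872, 796) = 1/(-872*√(796² + 49/(-1 + 796 + (-872)²)²)) = 1/(-872*√(633616 + 49/(-1 + 796 + 760384)²)) = 1/(-872*√(633616 + 49/761179²)) = 1/(-872*√(633616 + 49*(1/579393470041))) = 1/(-872*√(633616 + 49/579393470041)) = 1/(-872*√367112972913498305/761179) = -761179*√367112972913498305/320122512380570521960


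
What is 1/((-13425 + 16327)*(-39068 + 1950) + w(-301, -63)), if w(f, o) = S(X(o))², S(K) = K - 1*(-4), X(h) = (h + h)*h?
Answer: -1/44641072 ≈ -2.2401e-8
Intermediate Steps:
X(h) = 2*h² (X(h) = (2*h)*h = 2*h²)
S(K) = 4 + K (S(K) = K + 4 = 4 + K)
w(f, o) = (4 + 2*o²)²
1/((-13425 + 16327)*(-39068 + 1950) + w(-301, -63)) = 1/((-13425 + 16327)*(-39068 + 1950) + 4*(2 + (-63)²)²) = 1/(2902*(-37118) + 4*(2 + 3969)²) = 1/(-107716436 + 4*3971²) = 1/(-107716436 + 4*15768841) = 1/(-107716436 + 63075364) = 1/(-44641072) = -1/44641072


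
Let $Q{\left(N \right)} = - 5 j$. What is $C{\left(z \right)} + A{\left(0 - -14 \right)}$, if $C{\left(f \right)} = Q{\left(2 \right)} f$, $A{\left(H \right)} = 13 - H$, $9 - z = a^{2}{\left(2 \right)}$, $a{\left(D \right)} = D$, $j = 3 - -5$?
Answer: $-201$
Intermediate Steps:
$j = 8$ ($j = 3 + 5 = 8$)
$Q{\left(N \right)} = -40$ ($Q{\left(N \right)} = \left(-5\right) 8 = -40$)
$z = 5$ ($z = 9 - 2^{2} = 9 - 4 = 5$)
$C{\left(f \right)} = - 40 f$
$C{\left(z \right)} + A{\left(0 - -14 \right)} = \left(-40\right) 5 + \left(13 - \left(0 - -14\right)\right) = -200 + \left(13 - \left(0 + 14\right)\right) = -200 + \left(13 - 14\right) = -200 - 1 = -201$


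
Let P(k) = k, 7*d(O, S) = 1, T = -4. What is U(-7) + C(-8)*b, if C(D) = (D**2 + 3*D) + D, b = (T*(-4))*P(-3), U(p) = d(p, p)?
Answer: -10751/7 ≈ -1535.9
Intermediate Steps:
d(O, S) = 1/7 (d(O, S) = (1/7)*1 = 1/7)
U(p) = 1/7
b = -48 (b = -4*(-4)*(-3) = 16*(-3) = -48)
C(D) = D**2 + 4*D
U(-7) + C(-8)*b = 1/7 - 8*(4 - 8)*(-48) = 1/7 - 8*(-4)*(-48) = 1/7 + 32*(-48) = 1/7 - 1536 = -10751/7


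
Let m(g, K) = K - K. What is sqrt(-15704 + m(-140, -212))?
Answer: 2*I*sqrt(3926) ≈ 125.32*I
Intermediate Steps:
m(g, K) = 0
sqrt(-15704 + m(-140, -212)) = sqrt(-15704 + 0) = sqrt(-15704) = 2*I*sqrt(3926)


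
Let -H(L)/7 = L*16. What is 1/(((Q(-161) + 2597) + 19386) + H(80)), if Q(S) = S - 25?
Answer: 1/12837 ≈ 7.7900e-5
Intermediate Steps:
Q(S) = -25 + S
H(L) = -112*L (H(L) = -7*L*16 = -112*L)
1/(((Q(-161) + 2597) + 19386) + H(80)) = 1/((((-25 - 161) + 2597) + 19386) - 112*80) = 1/(((-186 + 2597) + 19386) - 8960) = 1/((2411 + 19386) - 8960) = 1/(21797 - 8960) = 1/12837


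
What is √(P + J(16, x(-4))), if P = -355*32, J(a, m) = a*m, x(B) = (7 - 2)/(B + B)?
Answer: I*√11370 ≈ 106.63*I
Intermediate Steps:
x(B) = 5/(2*B) (x(B) = 5/((2*B)) = 5*(1/(2*B)) = 5/(2*B))
P = -11360
√(P + J(16, x(-4))) = √(-11360 + 16*((5/2)/(-4))) = √(-11360 + 16*((5/2)*(-¼))) = √(-11360 + 16*(-5/8)) = √(-11360 - 10) = √(-11370) = I*√11370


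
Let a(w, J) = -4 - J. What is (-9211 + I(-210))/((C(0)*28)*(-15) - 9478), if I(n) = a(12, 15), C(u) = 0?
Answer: 4615/4739 ≈ 0.97383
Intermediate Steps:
I(n) = -19 (I(n) = -4 - 1*15 = -4 - 15 = -19)
(-9211 + I(-210))/((C(0)*28)*(-15) - 9478) = (-9211 - 19)/((0*28)*(-15) - 9478) = -9230/(0*(-15) - 9478) = -9230/(0 - 9478) = -9230/(-9478) = -9230*(-1/9478) = 4615/4739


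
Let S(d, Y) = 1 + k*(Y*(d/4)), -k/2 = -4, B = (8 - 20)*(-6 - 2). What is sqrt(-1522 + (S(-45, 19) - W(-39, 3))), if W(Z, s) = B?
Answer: I*sqrt(3327) ≈ 57.68*I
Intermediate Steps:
B = 96 (B = -12*(-8) = 96)
W(Z, s) = 96
k = 8 (k = -2*(-4) = 8)
S(d, Y) = 1 + 2*Y*d (S(d, Y) = 1 + 8*(Y*(d/4)) = 1 + 8*(Y*d/4) = 1 + 2*Y*d)
sqrt(-1522 + (S(-45, 19) - W(-39, 3))) = sqrt(-1522 + ((1 + 2*19*(-45)) - 1*96)) = sqrt(-1522 + ((1 - 1710) - 96)) = sqrt(-1522 + (-1709 - 96)) = sqrt(-1522 - 1805) = sqrt(-3327) = I*sqrt(3327)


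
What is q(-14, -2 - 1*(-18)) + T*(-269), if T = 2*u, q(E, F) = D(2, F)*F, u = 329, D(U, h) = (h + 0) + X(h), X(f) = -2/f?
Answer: -176748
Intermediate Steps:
D(U, h) = h - 2/h (D(U, h) = (h + 0) - 2/h = h - 2/h)
q(E, F) = F*(F - 2/F) (q(E, F) = (F - 2/F)*F = F*(F - 2/F))
T = 658 (T = 2*329 = 658)
q(-14, -2 - 1*(-18)) + T*(-269) = (-2 + (-2 - 1*(-18))**2) + 658*(-269) = (-2 + (-2 + 18)**2) - 177002 = (-2 + 16**2) - 177002 = (-2 + 256) - 177002 = 254 - 177002 = -176748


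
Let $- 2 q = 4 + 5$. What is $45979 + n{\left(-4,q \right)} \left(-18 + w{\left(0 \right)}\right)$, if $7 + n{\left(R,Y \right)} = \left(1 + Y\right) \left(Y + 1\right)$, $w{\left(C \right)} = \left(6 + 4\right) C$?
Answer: $\frac{91769}{2} \approx 45885.0$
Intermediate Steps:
$q = - \frac{9}{2}$ ($q = - \frac{4 + 5}{2} = \left(- \frac{1}{2}\right) 9 = - \frac{9}{2} \approx -4.5$)
$w{\left(C \right)} = 10 C$
$n{\left(R,Y \right)} = -7 + \left(1 + Y\right)^{2}$ ($n{\left(R,Y \right)} = -7 + \left(1 + Y\right) \left(Y + 1\right) = -7 + \left(1 + Y\right) \left(1 + Y\right) = -7 + \left(1 + Y\right)^{2}$)
$45979 + n{\left(-4,q \right)} \left(-18 + w{\left(0 \right)}\right) = 45979 + \left(-7 + \left(1 - \frac{9}{2}\right)^{2}\right) \left(-18 + 10 \cdot 0\right) = 45979 + \left(-7 + \left(- \frac{7}{2}\right)^{2}\right) \left(-18 + 0\right) = 45979 + \left(-7 + \frac{49}{4}\right) \left(-18\right) = 45979 + \frac{21}{4} \left(-18\right) = 45979 - \frac{189}{2} = \frac{91769}{2}$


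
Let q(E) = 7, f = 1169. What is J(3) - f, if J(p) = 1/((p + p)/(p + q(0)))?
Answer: -3502/3 ≈ -1167.3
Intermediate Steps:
J(p) = (7 + p)/(2*p) (J(p) = 1/((p + p)/(p + 7)) = 1/((2*p)/(7 + p)) = 1/(2*p/(7 + p)) = (7 + p)/(2*p))
J(3) - f = (½)*(7 + 3)/3 - 1*1169 = (½)*(⅓)*10 - 1169 = 5/3 - 1169 = -3502/3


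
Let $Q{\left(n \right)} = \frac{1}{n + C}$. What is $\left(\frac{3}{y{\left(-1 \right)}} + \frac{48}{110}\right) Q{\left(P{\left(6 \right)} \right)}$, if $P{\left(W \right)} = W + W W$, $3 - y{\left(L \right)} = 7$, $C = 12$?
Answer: $- \frac{23}{3960} \approx -0.0058081$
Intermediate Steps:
$y{\left(L \right)} = -4$ ($y{\left(L \right)} = 3 - 7 = -4$)
$P{\left(W \right)} = W + W^{2}$
$Q{\left(n \right)} = \frac{1}{12 + n}$ ($Q{\left(n \right)} = \frac{1}{n + 12} = \frac{1}{12 + n}$)
$\left(\frac{3}{y{\left(-1 \right)}} + \frac{48}{110}\right) Q{\left(P{\left(6 \right)} \right)} = \frac{\frac{3}{-4} + \frac{48}{110}}{12 + 6 \left(1 + 6\right)} = \frac{3 \left(- \frac{1}{4}\right) + 48 \cdot \frac{1}{110}}{12 + 6 \cdot 7} = \frac{- \frac{3}{4} + \frac{24}{55}}{12 + 42} = - \frac{69}{220 \cdot 54} = \left(- \frac{69}{220}\right) \frac{1}{54} = - \frac{23}{3960}$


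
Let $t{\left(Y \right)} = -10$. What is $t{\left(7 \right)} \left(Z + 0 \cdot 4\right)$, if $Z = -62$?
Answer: $620$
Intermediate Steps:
$t{\left(7 \right)} \left(Z + 0 \cdot 4\right) = - 10 \left(-62 + 0 \cdot 4\right) = - 10 \left(-62 + 0\right) = \left(-10\right) \left(-62\right) = 620$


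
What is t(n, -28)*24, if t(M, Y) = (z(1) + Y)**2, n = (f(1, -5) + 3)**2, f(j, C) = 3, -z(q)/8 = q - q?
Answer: 18816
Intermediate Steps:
z(q) = 0 (z(q) = -8*(q - q) = -8*0 = 0)
n = 36 (n = (3 + 3)**2 = 6**2 = 36)
t(M, Y) = Y**2 (t(M, Y) = (0 + Y)**2 = Y**2)
t(n, -28)*24 = (-28)**2*24 = 784*24 = 18816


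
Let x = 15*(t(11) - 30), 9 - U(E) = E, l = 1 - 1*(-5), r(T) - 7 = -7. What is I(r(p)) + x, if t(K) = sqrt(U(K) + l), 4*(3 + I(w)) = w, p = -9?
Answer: -423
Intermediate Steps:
r(T) = 0 (r(T) = 7 - 7 = 0)
l = 6 (l = 1 + 5 = 6)
U(E) = 9 - E
I(w) = -3 + w/4
t(K) = sqrt(15 - K) (t(K) = sqrt((9 - K) + 6) = sqrt(15 - K))
x = -420 (x = 15*(sqrt(15 - 1*11) - 30) = 15*(sqrt(15 - 11) - 30) = 15*(sqrt(4) - 30) = 15*(2 - 30) = 15*(-28) = -420)
I(r(p)) + x = (-3 + (1/4)*0) - 420 = (-3 + 0) - 420 = -3 - 420 = -423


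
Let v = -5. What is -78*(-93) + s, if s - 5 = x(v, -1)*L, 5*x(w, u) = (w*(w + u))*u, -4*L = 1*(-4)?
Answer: 7253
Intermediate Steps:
L = 1 (L = -(-4)/4 = -¼*(-4) = 1)
x(w, u) = u*w*(u + w)/5 (x(w, u) = ((w*(w + u))*u)/5 = ((w*(u + w))*u)/5 = (u*w*(u + w))/5 = u*w*(u + w)/5)
s = -1 (s = 5 + ((⅕)*(-1)*(-5)*(-1 - 5))*1 = 5 + ((⅕)*(-1)*(-5)*(-6))*1 = 5 - 6*1 = 5 - 6 = -1)
-78*(-93) + s = -78*(-93) - 1 = 7254 - 1 = 7253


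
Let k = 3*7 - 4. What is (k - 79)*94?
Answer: -5828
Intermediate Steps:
k = 17 (k = 21 - 4 = 17)
(k - 79)*94 = (17 - 79)*94 = -62*94 = -5828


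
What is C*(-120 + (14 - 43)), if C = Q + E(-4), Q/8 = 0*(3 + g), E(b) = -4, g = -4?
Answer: 596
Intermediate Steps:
Q = 0 (Q = 8*(0*(3 - 4)) = 8*(0*(-1)) = 8*0 = 0)
C = -4 (C = 0 - 4 = -4)
C*(-120 + (14 - 43)) = -4*(-120 + (14 - 43)) = -4*(-120 - 29) = -4*(-149) = 596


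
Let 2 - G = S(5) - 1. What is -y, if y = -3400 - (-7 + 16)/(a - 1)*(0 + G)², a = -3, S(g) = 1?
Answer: 3391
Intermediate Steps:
G = 2 (G = 2 - (1 - 1) = 2 - 1*0 = 2 + 0 = 2)
y = -3391 (y = -3400 - (-7 + 16)/(-3 - 1)*(0 + 2)² = -3400 - 9/(-4)*2² = -3400 - 9*(-¼)*4 = -3400 - (-9)*4/4 = -3400 - 1*(-9) = -3400 + 9 = -3391)
-y = -1*(-3391) = 3391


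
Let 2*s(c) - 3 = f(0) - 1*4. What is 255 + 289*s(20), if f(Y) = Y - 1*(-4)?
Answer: 1377/2 ≈ 688.50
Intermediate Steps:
f(Y) = 4 + Y (f(Y) = Y + 4 = 4 + Y)
s(c) = 3/2 (s(c) = 3/2 + ((4 + 0) - 1*4)/2 = 3/2 + (4 - 4)/2 = 3/2 + (½)*0 = 3/2 + 0 = 3/2)
255 + 289*s(20) = 255 + 289*(3/2) = 255 + 867/2 = 1377/2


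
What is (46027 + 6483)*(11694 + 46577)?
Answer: 3059810210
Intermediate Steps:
(46027 + 6483)*(11694 + 46577) = 52510*58271 = 3059810210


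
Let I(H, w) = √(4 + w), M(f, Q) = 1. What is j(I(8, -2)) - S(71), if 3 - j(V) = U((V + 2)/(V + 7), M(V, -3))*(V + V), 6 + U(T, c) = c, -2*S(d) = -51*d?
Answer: -3615/2 + 10*√2 ≈ -1793.4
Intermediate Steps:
S(d) = 51*d/2 (S(d) = -(-51)*d/2 = 51*d/2)
U(T, c) = -6 + c
j(V) = 3 + 10*V (j(V) = 3 - (-6 + 1)*(V + V) = 3 - (-5)*2*V = 3 - (-10)*V = 3 + 10*V)
j(I(8, -2)) - S(71) = (3 + 10*√(4 - 2)) - 51*71/2 = (3 + 10*√2) - 1*3621/2 = (3 + 10*√2) - 3621/2 = -3615/2 + 10*√2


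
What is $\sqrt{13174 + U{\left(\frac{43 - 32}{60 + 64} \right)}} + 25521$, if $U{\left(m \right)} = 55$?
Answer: $25521 + \sqrt{13229} \approx 25636.0$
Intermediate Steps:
$\sqrt{13174 + U{\left(\frac{43 - 32}{60 + 64} \right)}} + 25521 = \sqrt{13174 + 55} + 25521 = \sqrt{13229} + 25521 = 25521 + \sqrt{13229}$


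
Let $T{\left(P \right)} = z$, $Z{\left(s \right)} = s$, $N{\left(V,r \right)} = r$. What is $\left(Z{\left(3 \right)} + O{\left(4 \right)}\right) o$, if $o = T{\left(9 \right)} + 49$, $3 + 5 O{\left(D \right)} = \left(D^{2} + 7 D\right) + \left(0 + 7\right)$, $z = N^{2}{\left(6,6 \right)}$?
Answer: $1071$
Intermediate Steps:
$z = 36$ ($z = 6^{2} = 36$)
$O{\left(D \right)} = \frac{4}{5} + \frac{D^{2}}{5} + \frac{7 D}{5}$ ($O{\left(D \right)} = - \frac{3}{5} + \frac{\left(D^{2} + 7 D\right) + \left(0 + 7\right)}{5} = - \frac{3}{5} + \frac{\left(D^{2} + 7 D\right) + 7}{5} = - \frac{3}{5} + \frac{7 + D^{2} + 7 D}{5} = - \frac{3}{5} + \left(\frac{7}{5} + \frac{D^{2}}{5} + \frac{7 D}{5}\right) = \frac{4}{5} + \frac{D^{2}}{5} + \frac{7 D}{5}$)
$T{\left(P \right)} = 36$
$o = 85$ ($o = 36 + 49 = 85$)
$\left(Z{\left(3 \right)} + O{\left(4 \right)}\right) o = \left(3 + \left(\frac{4}{5} + \frac{4^{2}}{5} + \frac{7}{5} \cdot 4\right)\right) 85 = \left(3 + \left(\frac{4}{5} + \frac{1}{5} \cdot 16 + \frac{28}{5}\right)\right) 85 = \left(3 + \left(\frac{4}{5} + \frac{16}{5} + \frac{28}{5}\right)\right) 85 = \left(3 + \frac{48}{5}\right) 85 = \frac{63}{5} \cdot 85 = 1071$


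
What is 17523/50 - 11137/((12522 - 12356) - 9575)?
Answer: 165430757/470450 ≈ 351.64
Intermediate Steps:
17523/50 - 11137/((12522 - 12356) - 9575) = 17523*(1/50) - 11137/(166 - 9575) = 17523/50 - 11137/(-9409) = 17523/50 - 11137*(-1/9409) = 17523/50 + 11137/9409 = 165430757/470450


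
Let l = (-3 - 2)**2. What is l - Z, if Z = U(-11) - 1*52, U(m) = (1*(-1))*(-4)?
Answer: 73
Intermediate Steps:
U(m) = 4 (U(m) = -1*(-4) = 4)
Z = -48 (Z = 4 - 1*52 = 4 - 52 = -48)
l = 25 (l = (-5)**2 = 25)
l - Z = 25 - 1*(-48) = 25 + 48 = 73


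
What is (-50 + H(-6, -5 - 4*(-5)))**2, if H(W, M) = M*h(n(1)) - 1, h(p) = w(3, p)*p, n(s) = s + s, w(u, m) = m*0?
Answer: 2601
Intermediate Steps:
w(u, m) = 0
n(s) = 2*s
h(p) = 0 (h(p) = 0*p = 0)
H(W, M) = -1 (H(W, M) = M*0 - 1 = 0 - 1 = -1)
(-50 + H(-6, -5 - 4*(-5)))**2 = (-50 - 1)**2 = (-51)**2 = 2601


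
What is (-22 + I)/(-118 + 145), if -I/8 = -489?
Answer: 3890/27 ≈ 144.07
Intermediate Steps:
I = 3912 (I = -8*(-489) = 3912)
(-22 + I)/(-118 + 145) = (-22 + 3912)/(-118 + 145) = 3890/27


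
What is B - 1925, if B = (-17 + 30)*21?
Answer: -1652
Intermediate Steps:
B = 273 (B = 13*21 = 273)
B - 1925 = 273 - 1925 = -1652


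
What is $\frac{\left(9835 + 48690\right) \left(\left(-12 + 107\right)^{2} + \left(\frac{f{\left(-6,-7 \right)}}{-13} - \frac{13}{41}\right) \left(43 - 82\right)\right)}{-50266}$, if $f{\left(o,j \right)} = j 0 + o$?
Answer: $- \frac{10821096925}{1030453} \approx -10501.0$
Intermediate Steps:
$f{\left(o,j \right)} = o$ ($f{\left(o,j \right)} = 0 + o = o$)
$\frac{\left(9835 + 48690\right) \left(\left(-12 + 107\right)^{2} + \left(\frac{f{\left(-6,-7 \right)}}{-13} - \frac{13}{41}\right) \left(43 - 82\right)\right)}{-50266} = \frac{\left(9835 + 48690\right) \left(\left(-12 + 107\right)^{2} + \left(- \frac{6}{-13} - \frac{13}{41}\right) \left(43 - 82\right)\right)}{-50266} = 58525 \left(95^{2} + \left(\left(-6\right) \left(- \frac{1}{13}\right) - \frac{13}{41}\right) \left(-39\right)\right) \left(- \frac{1}{50266}\right) = 58525 \left(9025 + \left(\frac{6}{13} - \frac{13}{41}\right) \left(-39\right)\right) \left(- \frac{1}{50266}\right) = 58525 \left(9025 + \frac{77}{533} \left(-39\right)\right) \left(- \frac{1}{50266}\right) = 58525 \left(9025 - \frac{231}{41}\right) \left(- \frac{1}{50266}\right) = 58525 \cdot \frac{369794}{41} \left(- \frac{1}{50266}\right) = \frac{21642193850}{41} \left(- \frac{1}{50266}\right) = - \frac{10821096925}{1030453}$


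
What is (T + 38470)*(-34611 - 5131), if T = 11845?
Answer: -1999618730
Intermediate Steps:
(T + 38470)*(-34611 - 5131) = (11845 + 38470)*(-34611 - 5131) = 50315*(-39742) = -1999618730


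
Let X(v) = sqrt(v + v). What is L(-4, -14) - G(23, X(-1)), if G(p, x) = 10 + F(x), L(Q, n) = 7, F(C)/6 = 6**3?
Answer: -1299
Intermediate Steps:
F(C) = 1296 (F(C) = 6*6**3 = 6*216 = 1296)
X(v) = sqrt(2)*sqrt(v) (X(v) = sqrt(2*v) = sqrt(2)*sqrt(v))
G(p, x) = 1306 (G(p, x) = 10 + 1296 = 1306)
L(-4, -14) - G(23, X(-1)) = 7 - 1*1306 = 7 - 1306 = -1299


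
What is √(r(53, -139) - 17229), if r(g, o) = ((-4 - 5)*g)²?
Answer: 10*√2103 ≈ 458.58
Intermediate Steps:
r(g, o) = 81*g² (r(g, o) = (-9*g)² = 81*g²)
√(r(53, -139) - 17229) = √(81*53² - 17229) = √(81*2809 - 17229) = √(227529 - 17229) = √210300 = 10*√2103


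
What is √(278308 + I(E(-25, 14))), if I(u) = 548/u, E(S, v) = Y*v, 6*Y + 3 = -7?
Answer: √340898530/35 ≈ 527.53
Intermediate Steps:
Y = -5/3 (Y = -½ + (⅙)*(-7) = -½ - 7/6 = -5/3 ≈ -1.6667)
E(S, v) = -5*v/3
√(278308 + I(E(-25, 14))) = √(278308 + 548/((-5/3*14))) = √(278308 + 548/(-70/3)) = √(278308 + 548*(-3/70)) = √(278308 - 822/35) = √(9739958/35) = √340898530/35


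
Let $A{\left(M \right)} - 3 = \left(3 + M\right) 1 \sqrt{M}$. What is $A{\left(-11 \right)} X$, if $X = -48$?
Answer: $-144 + 384 i \sqrt{11} \approx -144.0 + 1273.6 i$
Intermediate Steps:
$A{\left(M \right)} = 3 + \sqrt{M} \left(3 + M\right)$ ($A{\left(M \right)} = 3 + \left(3 + M\right) 1 \sqrt{M} = 3 + \left(3 + M\right) \sqrt{M} = 3 + \sqrt{M} \left(3 + M\right)$)
$A{\left(-11 \right)} X = \left(3 + \left(-11\right)^{\frac{3}{2}} + 3 \sqrt{-11}\right) \left(-48\right) = \left(3 - 11 i \sqrt{11} + 3 i \sqrt{11}\right) \left(-48\right) = \left(3 - 8 i \sqrt{11}\right) \left(-48\right) = -144 + 384 i \sqrt{11}$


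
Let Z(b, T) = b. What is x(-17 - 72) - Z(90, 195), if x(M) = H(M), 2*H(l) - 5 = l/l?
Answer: -87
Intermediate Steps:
H(l) = 3 (H(l) = 5/2 + (l/l)/2 = 5/2 + (½)*1 = 5/2 + ½ = 3)
x(M) = 3
x(-17 - 72) - Z(90, 195) = 3 - 1*90 = 3 - 90 = -87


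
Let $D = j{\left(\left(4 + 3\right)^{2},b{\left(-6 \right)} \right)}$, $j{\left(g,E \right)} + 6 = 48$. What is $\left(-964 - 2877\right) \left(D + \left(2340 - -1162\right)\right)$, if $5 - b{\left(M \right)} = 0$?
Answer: $-13612504$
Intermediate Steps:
$b{\left(M \right)} = 5$ ($b{\left(M \right)} = 5 - 0 = 5 + 0 = 5$)
$j{\left(g,E \right)} = 42$ ($j{\left(g,E \right)} = -6 + 48 = 42$)
$D = 42$
$\left(-964 - 2877\right) \left(D + \left(2340 - -1162\right)\right) = \left(-964 - 2877\right) \left(42 + \left(2340 - -1162\right)\right) = \left(-964 - 2877\right) \left(42 + \left(2340 + 1162\right)\right) = - 3841 \left(42 + 3502\right) = \left(-3841\right) 3544 = -13612504$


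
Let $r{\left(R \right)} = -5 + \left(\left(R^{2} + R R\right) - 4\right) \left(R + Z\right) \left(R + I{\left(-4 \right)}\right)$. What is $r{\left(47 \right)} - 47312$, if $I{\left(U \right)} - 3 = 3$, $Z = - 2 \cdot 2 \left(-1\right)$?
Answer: $11883725$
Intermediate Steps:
$Z = 4$ ($Z = \left(-2\right) \left(-2\right) = 4$)
$I{\left(U \right)} = 6$ ($I{\left(U \right)} = 3 + 3 = 6$)
$r{\left(R \right)} = -5 + \left(-4 + 2 R^{2}\right) \left(4 + R\right) \left(6 + R\right)$ ($r{\left(R \right)} = -5 + \left(\left(R^{2} + R R\right) - 4\right) \left(R + 4\right) \left(R + 6\right) = -5 + \left(\left(R^{2} + R^{2}\right) - 4\right) \left(4 + R\right) \left(6 + R\right) = -5 + \left(2 R^{2} - 4\right) \left(4 + R\right) \left(6 + R\right) = -5 + \left(-4 + 2 R^{2}\right) \left(4 + R\right) \left(6 + R\right)$)
$r{\left(47 \right)} - 47312 = \left(-101 - 1880 + 2 \cdot 47^{4} + 20 \cdot 47^{3} + 44 \cdot 47^{2}\right) - 47312 = \left(-101 - 1880 + 2 \cdot 4879681 + 20 \cdot 103823 + 44 \cdot 2209\right) - 47312 = \left(-101 - 1880 + 9759362 + 2076460 + 97196\right) - 47312 = 11931037 - 47312 = 11883725$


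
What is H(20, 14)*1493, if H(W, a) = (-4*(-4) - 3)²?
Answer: 252317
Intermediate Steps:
H(W, a) = 169 (H(W, a) = (16 - 3)² = 13² = 169)
H(20, 14)*1493 = 169*1493 = 252317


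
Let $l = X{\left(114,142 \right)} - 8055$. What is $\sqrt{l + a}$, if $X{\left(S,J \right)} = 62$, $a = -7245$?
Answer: $i \sqrt{15238} \approx 123.44 i$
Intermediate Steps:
$l = -7993$ ($l = 62 - 8055 = -7993$)
$\sqrt{l + a} = \sqrt{-7993 - 7245} = \sqrt{-15238} = i \sqrt{15238}$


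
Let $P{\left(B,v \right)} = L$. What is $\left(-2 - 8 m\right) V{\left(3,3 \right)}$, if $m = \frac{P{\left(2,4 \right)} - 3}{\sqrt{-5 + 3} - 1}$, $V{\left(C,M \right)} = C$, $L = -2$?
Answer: $-46 - 40 i \sqrt{2} \approx -46.0 - 56.569 i$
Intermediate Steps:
$P{\left(B,v \right)} = -2$
$m = - \frac{5}{-1 + i \sqrt{2}}$ ($m = \frac{-2 - 3}{\sqrt{-5 + 3} - 1} = - \frac{5}{\sqrt{-2} - 1} = - \frac{5}{i \sqrt{2} - 1} = - \frac{5}{-1 + i \sqrt{2}} \approx 1.6667 + 2.357 i$)
$\left(-2 - 8 m\right) V{\left(3,3 \right)} = \left(-2 - 8 \left(\frac{5}{3} + \frac{5 i \sqrt{2}}{3}\right)\right) 3 = \left(-2 - \left(\frac{40}{3} + \frac{40 i \sqrt{2}}{3}\right)\right) 3 = \left(- \frac{46}{3} - \frac{40 i \sqrt{2}}{3}\right) 3 = -46 - 40 i \sqrt{2}$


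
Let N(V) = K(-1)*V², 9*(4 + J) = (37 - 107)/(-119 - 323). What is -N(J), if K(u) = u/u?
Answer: -62742241/3956121 ≈ -15.860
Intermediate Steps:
J = -7921/1989 (J = -4 + ((37 - 107)/(-119 - 323))/9 = -4 + (-70/(-442))/9 = -4 + (-70*(-1/442))/9 = -4 + (⅑)*(35/221) = -4 + 35/1989 = -7921/1989 ≈ -3.9824)
K(u) = 1
N(V) = V² (N(V) = 1*V² = V²)
-N(J) = -(-7921/1989)² = -1*62742241/3956121 = -62742241/3956121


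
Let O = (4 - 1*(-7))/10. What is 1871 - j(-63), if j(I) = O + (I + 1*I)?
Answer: 19959/10 ≈ 1995.9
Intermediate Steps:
O = 11/10 (O = (4 + 7)*(⅒) = 11*(⅒) = 11/10 ≈ 1.1000)
j(I) = 11/10 + 2*I (j(I) = 11/10 + (I + 1*I) = 11/10 + (I + I) = 11/10 + 2*I)
1871 - j(-63) = 1871 - (11/10 + 2*(-63)) = 1871 - (11/10 - 126) = 1871 - 1*(-1249/10) = 1871 + 1249/10 = 19959/10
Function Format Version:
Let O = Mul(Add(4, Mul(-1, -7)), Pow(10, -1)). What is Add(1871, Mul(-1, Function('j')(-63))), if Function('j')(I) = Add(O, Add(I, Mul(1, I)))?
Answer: Rational(19959, 10) ≈ 1995.9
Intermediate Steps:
O = Rational(11, 10) (O = Mul(Add(4, 7), Rational(1, 10)) = Mul(11, Rational(1, 10)) = Rational(11, 10) ≈ 1.1000)
Function('j')(I) = Add(Rational(11, 10), Mul(2, I)) (Function('j')(I) = Add(Rational(11, 10), Add(I, Mul(1, I))) = Add(Rational(11, 10), Add(I, I)) = Add(Rational(11, 10), Mul(2, I)))
Add(1871, Mul(-1, Function('j')(-63))) = Add(1871, Mul(-1, Add(Rational(11, 10), Mul(2, -63)))) = Add(1871, Mul(-1, Add(Rational(11, 10), -126))) = Add(1871, Mul(-1, Rational(-1249, 10))) = Add(1871, Rational(1249, 10)) = Rational(19959, 10)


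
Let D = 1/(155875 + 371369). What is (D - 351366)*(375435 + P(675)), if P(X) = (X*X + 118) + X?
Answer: -154105439356646459/527244 ≈ -2.9228e+11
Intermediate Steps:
P(X) = 118 + X + X**2 (P(X) = (X**2 + 118) + X = (118 + X**2) + X = 118 + X + X**2)
D = 1/527244 ≈ 1.8967e-6
(D - 351366)*(375435 + P(675)) = (1/527244 - 351366)*(375435 + (118 + 675 + 675**2)) = -185255615303*(375435 + (118 + 675 + 455625))/527244 = -185255615303*(375435 + 456418)/527244 = -185255615303/527244*831853 = -154105439356646459/527244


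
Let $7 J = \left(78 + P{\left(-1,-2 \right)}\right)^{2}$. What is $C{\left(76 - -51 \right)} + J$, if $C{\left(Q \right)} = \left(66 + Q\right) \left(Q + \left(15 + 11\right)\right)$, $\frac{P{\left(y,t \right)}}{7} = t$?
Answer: $\frac{210799}{7} \approx 30114.0$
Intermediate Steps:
$P{\left(y,t \right)} = 7 t$
$C{\left(Q \right)} = \left(26 + Q\right) \left(66 + Q\right)$ ($C{\left(Q \right)} = \left(66 + Q\right) \left(Q + 26\right) = \left(66 + Q\right) \left(26 + Q\right) = \left(26 + Q\right) \left(66 + Q\right)$)
$J = \frac{4096}{7}$ ($J = \frac{\left(78 + 7 \left(-2\right)\right)^{2}}{7} = \frac{\left(78 - 14\right)^{2}}{7} = \frac{64^{2}}{7} = \frac{1}{7} \cdot 4096 = \frac{4096}{7} \approx 585.14$)
$C{\left(76 - -51 \right)} + J = \left(1716 + \left(76 - -51\right)^{2} + 92 \left(76 - -51\right)\right) + \frac{4096}{7} = \left(1716 + \left(76 + 51\right)^{2} + 92 \left(76 + 51\right)\right) + \frac{4096}{7} = \left(1716 + 127^{2} + 92 \cdot 127\right) + \frac{4096}{7} = \left(1716 + 16129 + 11684\right) + \frac{4096}{7} = 29529 + \frac{4096}{7} = \frac{210799}{7}$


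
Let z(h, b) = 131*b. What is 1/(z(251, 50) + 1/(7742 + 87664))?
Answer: 95406/624909301 ≈ 0.00015267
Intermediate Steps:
1/(z(251, 50) + 1/(7742 + 87664)) = 1/(131*50 + 1/(7742 + 87664)) = 1/(6550 + 1/95406) = 1/(624909301/95406) = 95406/624909301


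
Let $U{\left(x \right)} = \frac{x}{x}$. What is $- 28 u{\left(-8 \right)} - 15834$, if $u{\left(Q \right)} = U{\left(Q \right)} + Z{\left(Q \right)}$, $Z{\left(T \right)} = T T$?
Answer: $-17654$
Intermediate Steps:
$Z{\left(T \right)} = T^{2}$
$U{\left(x \right)} = 1$
$u{\left(Q \right)} = 1 + Q^{2}$
$- 28 u{\left(-8 \right)} - 15834 = - 28 \left(1 + \left(-8\right)^{2}\right) - 15834 = - 28 \left(1 + 64\right) - 15834 = \left(-28\right) 65 - 15834 = -1820 - 15834 = -17654$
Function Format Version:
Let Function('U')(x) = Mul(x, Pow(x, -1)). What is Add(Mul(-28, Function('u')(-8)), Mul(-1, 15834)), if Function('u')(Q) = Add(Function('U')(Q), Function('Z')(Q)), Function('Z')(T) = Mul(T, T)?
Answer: -17654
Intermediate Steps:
Function('Z')(T) = Pow(T, 2)
Function('U')(x) = 1
Function('u')(Q) = Add(1, Pow(Q, 2))
Add(Mul(-28, Function('u')(-8)), Mul(-1, 15834)) = Add(Mul(-28, Add(1, Pow(-8, 2))), Mul(-1, 15834)) = Add(Mul(-28, Add(1, 64)), -15834) = Add(Mul(-28, 65), -15834) = Add(-1820, -15834) = -17654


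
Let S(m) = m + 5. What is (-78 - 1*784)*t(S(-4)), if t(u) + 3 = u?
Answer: 1724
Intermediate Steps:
S(m) = 5 + m
t(u) = -3 + u
(-78 - 1*784)*t(S(-4)) = (-78 - 1*784)*(-3 + (5 - 4)) = (-78 - 784)*(-3 + 1) = -862*(-2) = 1724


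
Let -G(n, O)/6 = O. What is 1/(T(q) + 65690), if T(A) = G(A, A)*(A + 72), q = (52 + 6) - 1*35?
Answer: 1/52580 ≈ 1.9019e-5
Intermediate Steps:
G(n, O) = -6*O
q = 23 (q = 58 - 35 = 23)
T(A) = -6*A*(72 + A) (T(A) = (-6*A)*(A + 72) = (-6*A)*(72 + A) = -6*A*(72 + A))
1/(T(q) + 65690) = 1/(-6*23*(72 + 23) + 65690) = 1/(-6*23*95 + 65690) = 1/(-13110 + 65690) = 1/52580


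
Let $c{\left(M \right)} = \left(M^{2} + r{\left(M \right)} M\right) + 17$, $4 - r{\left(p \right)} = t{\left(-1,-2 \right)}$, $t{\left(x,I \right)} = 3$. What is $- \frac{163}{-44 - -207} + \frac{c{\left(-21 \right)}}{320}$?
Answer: $\frac{117}{320} \approx 0.36562$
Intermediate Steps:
$r{\left(p \right)} = 1$ ($r{\left(p \right)} = 4 - 3 = 1$)
$c{\left(M \right)} = 17 + M + M^{2}$ ($c{\left(M \right)} = \left(M^{2} + 1 M\right) + 17 = \left(M^{2} + M\right) + 17 = \left(M + M^{2}\right) + 17 = 17 + M + M^{2}$)
$- \frac{163}{-44 - -207} + \frac{c{\left(-21 \right)}}{320} = - \frac{163}{-44 - -207} + \frac{17 - 21 + \left(-21\right)^{2}}{320} = - \frac{163}{-44 + 207} + \left(17 - 21 + 441\right) \frac{1}{320} = - \frac{163}{163} + 437 \cdot \frac{1}{320} = \left(-163\right) \frac{1}{163} + \frac{437}{320} = -1 + \frac{437}{320} = \frac{117}{320}$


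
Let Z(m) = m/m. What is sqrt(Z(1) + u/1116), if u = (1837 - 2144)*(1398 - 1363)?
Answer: I*sqrt(298499)/186 ≈ 2.9374*I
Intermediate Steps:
u = -10745 (u = -307*35 = -10745)
Z(m) = 1
sqrt(Z(1) + u/1116) = sqrt(1 - 10745/1116) = sqrt(-9629/1116) = I*sqrt(298499)/186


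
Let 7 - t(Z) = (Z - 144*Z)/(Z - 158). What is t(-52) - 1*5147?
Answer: -535982/105 ≈ -5104.6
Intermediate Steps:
t(Z) = 7 + 143*Z/(-158 + Z) (t(Z) = 7 - (Z - 144*Z)/(Z - 158) = 7 - (-143*Z)/(-158 + Z) = 7 - (-143)*Z/(-158 + Z) = 7 + 143*Z/(-158 + Z))
t(-52) - 1*5147 = 2*(-553 + 75*(-52))/(-158 - 52) - 1*5147 = 2*(-553 - 3900)/(-210) - 5147 = 2*(-1/210)*(-4453) - 5147 = 4453/105 - 5147 = -535982/105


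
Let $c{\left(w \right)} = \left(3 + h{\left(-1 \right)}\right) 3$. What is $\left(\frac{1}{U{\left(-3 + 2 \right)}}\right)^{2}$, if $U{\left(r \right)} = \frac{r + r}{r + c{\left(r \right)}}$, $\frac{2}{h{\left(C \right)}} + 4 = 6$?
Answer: $\frac{121}{4} \approx 30.25$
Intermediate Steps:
$h{\left(C \right)} = 1$ ($h{\left(C \right)} = \frac{2}{-4 + 6} = \frac{2}{2} = 2 \cdot \frac{1}{2} = 1$)
$c{\left(w \right)} = 12$ ($c{\left(w \right)} = \left(3 + 1\right) 3 = 4 \cdot 3 = 12$)
$U{\left(r \right)} = \frac{2 r}{12 + r}$ ($U{\left(r \right)} = \frac{r + r}{r + 12} = \frac{2 r}{12 + r}$)
$\left(\frac{1}{U{\left(-3 + 2 \right)}}\right)^{2} = \left(\frac{1}{2 \left(-3 + 2\right) \frac{1}{12 + \left(-3 + 2\right)}}\right)^{2} = \left(\frac{1}{2 \left(-1\right) \frac{1}{12 - 1}}\right)^{2} = \left(\frac{1}{2 \left(-1\right) \frac{1}{11}}\right)^{2} = \left(\frac{1}{- \frac{2}{11}}\right)^{2} = \left(- \frac{11}{2}\right)^{2} = \frac{121}{4}$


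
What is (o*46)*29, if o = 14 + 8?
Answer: 29348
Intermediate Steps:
o = 22
(o*46)*29 = (22*46)*29 = 1012*29 = 29348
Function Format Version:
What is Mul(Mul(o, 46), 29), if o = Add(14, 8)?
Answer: 29348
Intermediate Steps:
o = 22
Mul(Mul(o, 46), 29) = Mul(Mul(22, 46), 29) = Mul(1012, 29) = 29348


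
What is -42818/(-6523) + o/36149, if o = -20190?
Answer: 1416128512/235799927 ≈ 6.0056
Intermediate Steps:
-42818/(-6523) + o/36149 = -42818/(-6523) - 20190/36149 = -42818*(-1/6523) - 20190*1/36149 = 42818/6523 - 20190/36149 = 1416128512/235799927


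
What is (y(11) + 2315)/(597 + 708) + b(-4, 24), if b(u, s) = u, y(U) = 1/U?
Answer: -31954/14355 ≈ -2.2260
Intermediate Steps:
(y(11) + 2315)/(597 + 708) + b(-4, 24) = (1/11 + 2315)/(597 + 708) - 4 = (1/11 + 2315)/1305 - 4 = (25466/11)*(1/1305) - 4 = 25466/14355 - 4 = -31954/14355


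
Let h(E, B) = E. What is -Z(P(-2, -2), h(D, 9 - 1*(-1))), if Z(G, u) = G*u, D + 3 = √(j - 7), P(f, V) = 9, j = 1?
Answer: 27 - 9*I*√6 ≈ 27.0 - 22.045*I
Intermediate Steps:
D = -3 + I*√6 (D = -3 + √(1 - 7) = -3 + √(-6) = -3 + I*√6 ≈ -3.0 + 2.4495*I)
-Z(P(-2, -2), h(D, 9 - 1*(-1))) = -9*(-3 + I*√6) = -(-27 + 9*I*√6) = 27 - 9*I*√6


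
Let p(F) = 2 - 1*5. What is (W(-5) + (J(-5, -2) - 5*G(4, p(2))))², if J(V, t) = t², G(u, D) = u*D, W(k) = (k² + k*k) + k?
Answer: 11881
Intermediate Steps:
p(F) = -3 (p(F) = 2 - 5 = -3)
W(k) = k + 2*k² (W(k) = (k² + k²) + k = 2*k² + k = k + 2*k²)
G(u, D) = D*u
(W(-5) + (J(-5, -2) - 5*G(4, p(2))))² = (-5*(1 + 2*(-5)) + ((-2)² - (-15)*4))² = (-5*(1 - 10) + (4 - 5*(-12)))² = (-5*(-9) + (4 + 60))² = (45 + 64)² = 109² = 11881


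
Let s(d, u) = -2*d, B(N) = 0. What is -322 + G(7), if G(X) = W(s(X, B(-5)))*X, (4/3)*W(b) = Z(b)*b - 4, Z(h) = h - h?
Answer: -343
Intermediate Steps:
Z(h) = 0
W(b) = -3 (W(b) = 3*(0*b - 4)/4 = 3*(0 - 4)/4 = (¾)*(-4) = -3)
G(X) = -3*X
-322 + G(7) = -322 - 3*7 = -322 - 21 = -343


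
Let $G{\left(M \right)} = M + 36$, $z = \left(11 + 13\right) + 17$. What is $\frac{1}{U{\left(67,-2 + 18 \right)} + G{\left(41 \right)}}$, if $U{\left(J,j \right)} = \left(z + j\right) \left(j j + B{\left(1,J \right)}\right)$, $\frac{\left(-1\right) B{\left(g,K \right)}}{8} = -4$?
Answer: $\frac{1}{16493} \approx 6.0632 \cdot 10^{-5}$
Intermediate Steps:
$B{\left(g,K \right)} = 32$ ($B{\left(g,K \right)} = \left(-8\right) \left(-4\right) = 32$)
$z = 41$ ($z = 24 + 17 = 41$)
$G{\left(M \right)} = 36 + M$
$U{\left(J,j \right)} = \left(32 + j^{2}\right) \left(41 + j\right)$ ($U{\left(J,j \right)} = \left(41 + j\right) \left(j j + 32\right) = \left(41 + j\right) \left(j^{2} + 32\right) = \left(41 + j\right) \left(32 + j^{2}\right) = \left(32 + j^{2}\right) \left(41 + j\right)$)
$\frac{1}{U{\left(67,-2 + 18 \right)} + G{\left(41 \right)}} = \frac{1}{\left(1312 + \left(-2 + 18\right)^{3} + 32 \left(-2 + 18\right) + 41 \left(-2 + 18\right)^{2}\right) + \left(36 + 41\right)} = \frac{1}{\left(1312 + 16^{3} + 32 \cdot 16 + 41 \cdot 16^{2}\right) + 77} = \frac{1}{\left(1312 + 4096 + 512 + 41 \cdot 256\right) + 77} = \frac{1}{\left(1312 + 4096 + 512 + 10496\right) + 77} = \frac{1}{16416 + 77} = \frac{1}{16493}$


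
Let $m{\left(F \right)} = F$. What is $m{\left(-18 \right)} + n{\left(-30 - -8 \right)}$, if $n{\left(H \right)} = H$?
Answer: $-40$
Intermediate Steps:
$m{\left(-18 \right)} + n{\left(-30 - -8 \right)} = -18 - 22 = -40$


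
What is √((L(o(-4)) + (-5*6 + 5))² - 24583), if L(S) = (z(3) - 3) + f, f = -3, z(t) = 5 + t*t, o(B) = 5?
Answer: I*√24294 ≈ 155.87*I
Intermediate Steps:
z(t) = 5 + t²
L(S) = 8 (L(S) = ((5 + 3²) - 3) - 3 = ((5 + 9) - 3) - 3 = (14 - 3) - 3 = 11 - 3 = 8)
√((L(o(-4)) + (-5*6 + 5))² - 24583) = √((8 + (-5*6 + 5))² - 24583) = √((8 + (-30 + 5))² - 24583) = √((8 - 25)² - 24583) = √((-17)² - 24583) = √(289 - 24583) = √(-24294) = I*√24294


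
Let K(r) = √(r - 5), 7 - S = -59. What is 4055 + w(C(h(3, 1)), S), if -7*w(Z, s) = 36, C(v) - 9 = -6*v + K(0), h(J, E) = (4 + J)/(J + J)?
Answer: 28349/7 ≈ 4049.9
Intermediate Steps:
S = 66 (S = 7 - 1*(-59) = 7 + 59 = 66)
K(r) = √(-5 + r)
h(J, E) = (4 + J)/(2*J) (h(J, E) = (4 + J)/((2*J)) = (4 + J)*(1/(2*J)) = (4 + J)/(2*J))
C(v) = 9 - 6*v + I*√5 (C(v) = 9 + (-6*v + √(-5 + 0)) = 9 + (-6*v + √(-5)) = 9 + (-6*v + I*√5) = 9 - 6*v + I*√5)
w(Z, s) = -36/7 (w(Z, s) = -⅐*36 = -36/7)
4055 + w(C(h(3, 1)), S) = 4055 - 36/7 = 28349/7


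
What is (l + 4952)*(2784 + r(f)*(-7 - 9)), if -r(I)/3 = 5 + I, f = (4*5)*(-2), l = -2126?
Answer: 3119904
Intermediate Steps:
f = -40 (f = 20*(-2) = -40)
r(I) = -15 - 3*I (r(I) = -3*(5 + I) = -15 - 3*I)
(l + 4952)*(2784 + r(f)*(-7 - 9)) = (-2126 + 4952)*(2784 + (-15 - 3*(-40))*(-7 - 9)) = 2826*(2784 + (-15 + 120)*(-16)) = 2826*(2784 + 105*(-16)) = 2826*(2784 - 1680) = 2826*1104 = 3119904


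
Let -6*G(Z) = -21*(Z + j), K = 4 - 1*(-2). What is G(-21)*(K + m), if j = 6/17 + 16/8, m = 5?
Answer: -24409/34 ≈ -717.91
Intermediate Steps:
K = 6 (K = 4 + 2 = 6)
j = 40/17 (j = 6*(1/17) + 16*(1/8) = 6/17 + 2 = 40/17 ≈ 2.3529)
G(Z) = 140/17 + 7*Z/2 (G(Z) = -(-7)*(Z + 40/17)/2 = -(-7)*(40/17 + Z)/2 = -(-840/17 - 21*Z)/6 = 140/17 + 7*Z/2)
G(-21)*(K + m) = (140/17 + (7/2)*(-21))*(6 + 5) = (140/17 - 147/2)*11 = -2219/34*11 = -24409/34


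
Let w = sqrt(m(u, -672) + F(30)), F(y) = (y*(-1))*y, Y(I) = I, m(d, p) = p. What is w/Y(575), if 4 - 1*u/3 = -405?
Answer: 2*I*sqrt(393)/575 ≈ 0.068954*I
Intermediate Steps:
u = 1227 (u = 12 - 3*(-405) = 12 + 1215 = 1227)
F(y) = -y**2 (F(y) = (-y)*y = -y**2)
w = 2*I*sqrt(393) (w = sqrt(-672 - 1*30**2) = sqrt(-672 - 1*900) = sqrt(-672 - 900) = sqrt(-1572) = 2*I*sqrt(393) ≈ 39.648*I)
w/Y(575) = (2*I*sqrt(393))/575 = (2*I*sqrt(393))*(1/575) = 2*I*sqrt(393)/575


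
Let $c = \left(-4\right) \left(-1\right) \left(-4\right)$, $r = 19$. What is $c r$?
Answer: $-304$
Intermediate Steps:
$c = -16$ ($c = 4 \left(-4\right) = -16$)
$c r = \left(-16\right) 19 = -304$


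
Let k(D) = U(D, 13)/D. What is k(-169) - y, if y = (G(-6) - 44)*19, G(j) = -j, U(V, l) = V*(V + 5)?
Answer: 558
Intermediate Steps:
U(V, l) = V*(5 + V)
k(D) = 5 + D (k(D) = (D*(5 + D))/D = 5 + D)
y = -722 (y = (-1*(-6) - 44)*19 = (6 - 44)*19 = -38*19 = -722)
k(-169) - y = (5 - 169) - 1*(-722) = -164 + 722 = 558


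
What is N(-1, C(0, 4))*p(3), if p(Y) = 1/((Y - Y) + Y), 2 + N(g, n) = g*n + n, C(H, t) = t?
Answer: -⅔ ≈ -0.66667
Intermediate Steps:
N(g, n) = -2 + n + g*n (N(g, n) = -2 + (g*n + n) = -2 + (n + g*n) = -2 + n + g*n)
p(Y) = 1/Y (p(Y) = 1/(0 + Y) = 1/Y)
N(-1, C(0, 4))*p(3) = (-2 + 4 - 1*4)/3 = (-2 + 4 - 4)*(⅓) = -2*⅓ = -⅔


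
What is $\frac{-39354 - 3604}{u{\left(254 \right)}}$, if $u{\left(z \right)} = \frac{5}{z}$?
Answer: $- \frac{10911332}{5} \approx -2.1823 \cdot 10^{6}$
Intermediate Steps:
$\frac{-39354 - 3604}{u{\left(254 \right)}} = \frac{-39354 - 3604}{5 \cdot \frac{1}{254}} = - \frac{42958}{5 \cdot \frac{1}{254}} = - \frac{42958}{\frac{5}{254}} = \left(-42958\right) \frac{254}{5} = - \frac{10911332}{5}$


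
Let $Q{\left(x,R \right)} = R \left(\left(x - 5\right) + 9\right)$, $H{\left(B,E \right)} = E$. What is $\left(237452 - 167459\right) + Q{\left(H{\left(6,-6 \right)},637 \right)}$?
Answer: $68719$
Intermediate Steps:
$Q{\left(x,R \right)} = R \left(4 + x\right)$ ($Q{\left(x,R \right)} = R \left(\left(-5 + x\right) + 9\right) = R \left(4 + x\right)$)
$\left(237452 - 167459\right) + Q{\left(H{\left(6,-6 \right)},637 \right)} = \left(237452 - 167459\right) + 637 \left(4 - 6\right) = \left(237452 - 167459\right) + 637 \left(-2\right) = 69993 - 1274 = 68719$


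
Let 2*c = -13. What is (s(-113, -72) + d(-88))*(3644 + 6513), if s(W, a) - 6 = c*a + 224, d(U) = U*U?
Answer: 85745394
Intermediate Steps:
c = -13/2 (c = (1/2)*(-13) = -13/2 ≈ -6.5000)
d(U) = U**2
s(W, a) = 230 - 13*a/2 (s(W, a) = 6 + (-13*a/2 + 224) = 6 + (224 - 13*a/2) = 230 - 13*a/2)
(s(-113, -72) + d(-88))*(3644 + 6513) = ((230 - 13/2*(-72)) + (-88)**2)*(3644 + 6513) = ((230 + 468) + 7744)*10157 = (698 + 7744)*10157 = 8442*10157 = 85745394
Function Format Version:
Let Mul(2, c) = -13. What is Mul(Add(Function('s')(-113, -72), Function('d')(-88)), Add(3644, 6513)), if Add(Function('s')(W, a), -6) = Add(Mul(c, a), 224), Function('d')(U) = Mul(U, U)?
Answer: 85745394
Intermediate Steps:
c = Rational(-13, 2) (c = Mul(Rational(1, 2), -13) = Rational(-13, 2) ≈ -6.5000)
Function('d')(U) = Pow(U, 2)
Function('s')(W, a) = Add(230, Mul(Rational(-13, 2), a)) (Function('s')(W, a) = Add(6, Add(Mul(Rational(-13, 2), a), 224)) = Add(6, Add(224, Mul(Rational(-13, 2), a))) = Add(230, Mul(Rational(-13, 2), a)))
Mul(Add(Function('s')(-113, -72), Function('d')(-88)), Add(3644, 6513)) = Mul(Add(Add(230, Mul(Rational(-13, 2), -72)), Pow(-88, 2)), Add(3644, 6513)) = Mul(Add(Add(230, 468), 7744), 10157) = Mul(Add(698, 7744), 10157) = Mul(8442, 10157) = 85745394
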